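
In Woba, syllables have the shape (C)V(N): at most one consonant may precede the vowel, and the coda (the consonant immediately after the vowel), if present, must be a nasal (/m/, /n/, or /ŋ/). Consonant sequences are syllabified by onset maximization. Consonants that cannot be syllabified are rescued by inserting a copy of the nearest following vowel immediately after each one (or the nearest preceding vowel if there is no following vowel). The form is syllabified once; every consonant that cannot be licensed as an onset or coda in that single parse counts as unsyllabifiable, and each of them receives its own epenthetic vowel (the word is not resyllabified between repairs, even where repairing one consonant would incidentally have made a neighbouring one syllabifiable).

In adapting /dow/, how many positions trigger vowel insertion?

1

The unsyllabifiable consonants are /w/; each receives one epenthetic vowel.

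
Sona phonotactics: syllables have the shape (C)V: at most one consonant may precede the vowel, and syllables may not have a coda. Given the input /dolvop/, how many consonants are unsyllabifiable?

The consonants /l/, /p/ cannot be parsed into a legal (C)V syllable (no codas are permitted; onsets are limited to one consonant).

2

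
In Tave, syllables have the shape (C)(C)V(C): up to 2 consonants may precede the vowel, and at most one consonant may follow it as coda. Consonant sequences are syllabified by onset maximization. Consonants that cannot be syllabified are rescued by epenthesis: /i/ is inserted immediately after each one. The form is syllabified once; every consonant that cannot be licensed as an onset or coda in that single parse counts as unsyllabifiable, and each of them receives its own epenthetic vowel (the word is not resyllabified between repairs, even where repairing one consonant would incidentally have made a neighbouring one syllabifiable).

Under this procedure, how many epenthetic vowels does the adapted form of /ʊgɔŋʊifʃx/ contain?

2

The unsyllabifiable consonants are /ʃ/, /x/; each receives one epenthetic vowel.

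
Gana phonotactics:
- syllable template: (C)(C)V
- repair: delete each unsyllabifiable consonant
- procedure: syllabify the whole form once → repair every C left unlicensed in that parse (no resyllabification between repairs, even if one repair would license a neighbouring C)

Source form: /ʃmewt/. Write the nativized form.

Syllabifying with onset maximization leaves /w/, /t/ stranded (no codas are permitted; onsets may contain at most 2 consonants).
Deletion applies to /w/, /t/.

ʃme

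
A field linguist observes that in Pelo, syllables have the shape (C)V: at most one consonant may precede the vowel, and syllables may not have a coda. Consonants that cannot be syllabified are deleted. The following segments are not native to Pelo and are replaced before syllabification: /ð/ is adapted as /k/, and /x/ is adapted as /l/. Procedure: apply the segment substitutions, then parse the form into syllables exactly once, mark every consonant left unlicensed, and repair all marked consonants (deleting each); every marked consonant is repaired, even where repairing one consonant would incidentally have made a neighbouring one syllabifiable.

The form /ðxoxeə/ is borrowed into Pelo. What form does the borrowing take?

Substitution: /ð/ → /k/, /x/ → /l/, giving /kloleə/.
Syllabifying with onset maximization leaves /k/ stranded (no codas are permitted; onsets are limited to one consonant).
Deletion applies to /k/.

loleə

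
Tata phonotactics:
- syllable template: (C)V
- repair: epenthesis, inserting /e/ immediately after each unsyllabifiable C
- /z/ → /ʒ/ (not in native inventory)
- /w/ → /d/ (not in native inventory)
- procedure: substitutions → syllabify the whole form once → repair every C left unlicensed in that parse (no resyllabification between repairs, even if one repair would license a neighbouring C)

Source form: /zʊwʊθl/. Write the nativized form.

Substitution: /z/ → /ʒ/, /w/ → /d/, giving /ʒʊdʊθl/.
Under (C)V, the unsyllabifiable consonants are /θ/, /l/ (no codas are permitted; onsets are limited to one consonant).
Epenthesis after each stranded consonant: /θ/ → /θe/, /l/ → /le/.

ʒʊdʊθele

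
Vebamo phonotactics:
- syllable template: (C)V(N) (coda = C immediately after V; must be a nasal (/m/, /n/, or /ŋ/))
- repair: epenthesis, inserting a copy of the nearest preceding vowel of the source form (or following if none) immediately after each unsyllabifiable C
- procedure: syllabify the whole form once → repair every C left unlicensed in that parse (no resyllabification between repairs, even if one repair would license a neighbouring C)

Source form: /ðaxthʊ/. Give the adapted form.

Under (C)V(N), the unsyllabifiable consonants are /x/, /t/ (only a nasal (/m/, /n/, or /ŋ/) is licensed in coda position; onsets are limited to one consonant).
Epenthesis after each stranded consonant: /x/ → /xa/, /t/ → /ta/.

ðaxatahʊ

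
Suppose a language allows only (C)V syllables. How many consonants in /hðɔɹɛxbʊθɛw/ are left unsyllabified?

Syllabifying with onset maximization leaves /h/, /x/, /w/ stranded (no codas are permitted; onsets are limited to one consonant).

3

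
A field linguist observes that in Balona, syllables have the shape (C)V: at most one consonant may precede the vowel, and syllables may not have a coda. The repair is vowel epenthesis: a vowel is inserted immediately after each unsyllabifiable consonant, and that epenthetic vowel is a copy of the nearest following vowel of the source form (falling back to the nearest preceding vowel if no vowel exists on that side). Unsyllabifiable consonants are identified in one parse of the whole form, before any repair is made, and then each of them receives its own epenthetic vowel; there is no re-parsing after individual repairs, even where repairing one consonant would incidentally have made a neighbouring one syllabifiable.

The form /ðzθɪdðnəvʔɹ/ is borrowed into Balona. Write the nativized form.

Syllabifying with onset maximization leaves /ð/, /z/, /d/, /ð/, /v/, /ʔ/, /ɹ/ stranded (no codas are permitted; onsets are limited to one consonant).
Inserting the epenthetic vowel yields /ð/ → /ðɪ/, /z/ → /zɪ/, /d/ → /də/, /ð/ → /ðə/, /v/ → /və/, /ʔ/ → /ʔə/, /ɹ/ → /ɹə/.

ðɪzɪθɪdəðənəvəʔəɹə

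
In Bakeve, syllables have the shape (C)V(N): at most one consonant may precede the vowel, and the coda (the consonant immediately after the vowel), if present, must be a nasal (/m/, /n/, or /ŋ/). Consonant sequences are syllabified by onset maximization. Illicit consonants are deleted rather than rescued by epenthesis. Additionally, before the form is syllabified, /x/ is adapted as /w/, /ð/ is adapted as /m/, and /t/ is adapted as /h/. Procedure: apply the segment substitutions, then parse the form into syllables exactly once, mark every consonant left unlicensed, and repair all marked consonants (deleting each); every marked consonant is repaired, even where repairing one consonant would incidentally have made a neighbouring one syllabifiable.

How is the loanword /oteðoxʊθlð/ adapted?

ohemowʊ

Substitution: /t/ → /h/, /ð/ → /m/, /x/ → /w/, giving /ohemowʊθlm/.
The consonants /θ/, /l/, /m/ cannot be parsed into a legal (C)V(N) syllable (only a nasal (/m/, /n/, or /ŋ/) is licensed in coda position; onsets are limited to one consonant).
Deletion applies to /θ/, /l/, /m/.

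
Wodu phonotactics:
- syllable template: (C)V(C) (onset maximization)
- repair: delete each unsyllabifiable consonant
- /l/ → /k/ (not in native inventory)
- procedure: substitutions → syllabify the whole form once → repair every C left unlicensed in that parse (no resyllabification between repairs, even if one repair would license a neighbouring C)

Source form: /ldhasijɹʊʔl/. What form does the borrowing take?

hasijɹʊʔ

Substitution: /l/ → /k/, giving /kdhasijɹʊʔk/.
The consonants /k/, /d/, /k/ cannot be parsed into a legal (C)V(C) syllable (at most one coda consonant is licensed; onsets are limited to one consonant).
Each unlicensed consonant is deleted: /k/, /d/, /k/.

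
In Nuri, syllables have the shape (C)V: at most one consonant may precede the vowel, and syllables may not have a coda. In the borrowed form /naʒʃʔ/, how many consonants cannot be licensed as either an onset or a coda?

Under (C)V, the unsyllabifiable consonants are /ʒ/, /ʃ/, /ʔ/ (no codas are permitted; onsets are limited to one consonant).

3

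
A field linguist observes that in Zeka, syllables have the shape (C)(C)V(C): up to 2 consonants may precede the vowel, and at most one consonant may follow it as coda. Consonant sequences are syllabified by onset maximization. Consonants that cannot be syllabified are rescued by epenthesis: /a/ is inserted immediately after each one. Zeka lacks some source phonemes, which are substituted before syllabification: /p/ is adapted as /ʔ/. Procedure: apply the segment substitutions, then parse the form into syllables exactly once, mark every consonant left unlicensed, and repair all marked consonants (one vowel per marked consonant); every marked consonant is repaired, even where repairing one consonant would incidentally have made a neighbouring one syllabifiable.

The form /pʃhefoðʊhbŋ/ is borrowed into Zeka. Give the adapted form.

Substitution: /p/ → /ʔ/, giving /ʔʃhefoðʊhbŋ/.
Syllabifying with onset maximization leaves /ʔ/, /b/, /ŋ/ stranded (at most one coda consonant is licensed; onsets may contain at most 2 consonants).
Inserting the epenthetic vowel yields /ʔ/ → /ʔa/, /b/ → /ba/, /ŋ/ → /ŋa/.

ʔaʃhefoðʊhbaŋa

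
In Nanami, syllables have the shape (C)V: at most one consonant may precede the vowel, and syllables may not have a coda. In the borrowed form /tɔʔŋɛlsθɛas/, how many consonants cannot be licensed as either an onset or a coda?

Syllabifying with onset maximization leaves /ʔ/, /l/, /s/, /s/ stranded (no codas are permitted; onsets are limited to one consonant).

4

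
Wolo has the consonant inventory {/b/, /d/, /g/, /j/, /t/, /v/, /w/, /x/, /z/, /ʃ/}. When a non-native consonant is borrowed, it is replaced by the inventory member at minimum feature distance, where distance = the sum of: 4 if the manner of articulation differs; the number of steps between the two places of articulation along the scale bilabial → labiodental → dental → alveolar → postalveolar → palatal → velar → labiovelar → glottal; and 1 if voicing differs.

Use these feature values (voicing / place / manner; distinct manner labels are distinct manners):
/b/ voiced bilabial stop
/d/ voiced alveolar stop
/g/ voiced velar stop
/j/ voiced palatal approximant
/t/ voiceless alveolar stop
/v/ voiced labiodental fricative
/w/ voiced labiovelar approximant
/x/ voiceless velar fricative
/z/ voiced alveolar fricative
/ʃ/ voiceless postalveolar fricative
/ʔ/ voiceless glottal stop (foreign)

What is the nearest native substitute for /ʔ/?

g

/g/ is closest: same manner (stop), place distance 2 (glottal→velar), voicing differs (+1); total 3. Next closest is /t/ at distance 5.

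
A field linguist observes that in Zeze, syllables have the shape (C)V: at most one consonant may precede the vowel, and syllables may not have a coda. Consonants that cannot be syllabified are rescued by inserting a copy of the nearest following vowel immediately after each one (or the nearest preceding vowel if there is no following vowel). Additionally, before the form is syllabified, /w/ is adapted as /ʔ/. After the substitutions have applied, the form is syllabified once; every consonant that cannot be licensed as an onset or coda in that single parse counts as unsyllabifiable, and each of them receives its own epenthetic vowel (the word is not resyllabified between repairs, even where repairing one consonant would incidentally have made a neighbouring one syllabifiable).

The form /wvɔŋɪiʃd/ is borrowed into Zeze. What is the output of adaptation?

Substitution: /w/ → /ʔ/, giving /ʔvɔŋɪiʃd/.
The consonants /ʔ/, /ʃ/, /d/ cannot be parsed into a legal (C)V syllable (no codas are permitted; onsets are limited to one consonant).
Inserting the epenthetic vowel yields /ʔ/ → /ʔɔ/, /ʃ/ → /ʃi/, /d/ → /di/.

ʔɔvɔŋɪiʃidi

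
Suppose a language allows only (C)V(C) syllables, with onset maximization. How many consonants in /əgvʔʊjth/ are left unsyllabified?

3

Syllabifying with onset maximization leaves /v/, /t/, /h/ stranded (at most one coda consonant is licensed; onsets are limited to one consonant).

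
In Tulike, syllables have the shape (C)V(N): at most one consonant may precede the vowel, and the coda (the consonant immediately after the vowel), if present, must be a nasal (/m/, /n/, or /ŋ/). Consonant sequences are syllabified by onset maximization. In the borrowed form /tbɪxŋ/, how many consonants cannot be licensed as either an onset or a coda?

The consonants /t/, /x/, /ŋ/ cannot be parsed into a legal (C)V(N) syllable (only a nasal (/m/, /n/, or /ŋ/) is licensed in coda position; onsets are limited to one consonant).

3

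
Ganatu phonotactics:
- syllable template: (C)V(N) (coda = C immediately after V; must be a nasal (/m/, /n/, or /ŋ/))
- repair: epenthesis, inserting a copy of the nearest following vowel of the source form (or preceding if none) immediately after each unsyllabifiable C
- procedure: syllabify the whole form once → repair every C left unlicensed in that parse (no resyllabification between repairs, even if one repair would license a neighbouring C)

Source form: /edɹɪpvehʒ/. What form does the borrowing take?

Under (C)V(N), the unsyllabifiable consonants are /d/, /p/, /h/, /ʒ/ (only a nasal (/m/, /n/, or /ŋ/) is licensed in coda position; onsets are limited to one consonant).
Each unlicensed consonant becomes the onset of a new syllable: /d/ → /dɪ/, /p/ → /pe/, /h/ → /he/, /ʒ/ → /ʒe/.

edɪɹɪpeveheʒe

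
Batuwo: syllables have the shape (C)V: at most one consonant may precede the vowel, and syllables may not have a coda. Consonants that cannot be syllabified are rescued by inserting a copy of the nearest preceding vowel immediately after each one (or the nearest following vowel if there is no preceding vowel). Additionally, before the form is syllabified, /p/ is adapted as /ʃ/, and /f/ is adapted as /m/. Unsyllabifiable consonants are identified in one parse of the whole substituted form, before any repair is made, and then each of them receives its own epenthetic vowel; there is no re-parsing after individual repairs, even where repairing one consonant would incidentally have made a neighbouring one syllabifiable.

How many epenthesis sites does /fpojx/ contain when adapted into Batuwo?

After substitution the input is /mʃojx/.
The unsyllabifiable consonants are /m/, /j/, /x/; each receives one epenthetic vowel.

3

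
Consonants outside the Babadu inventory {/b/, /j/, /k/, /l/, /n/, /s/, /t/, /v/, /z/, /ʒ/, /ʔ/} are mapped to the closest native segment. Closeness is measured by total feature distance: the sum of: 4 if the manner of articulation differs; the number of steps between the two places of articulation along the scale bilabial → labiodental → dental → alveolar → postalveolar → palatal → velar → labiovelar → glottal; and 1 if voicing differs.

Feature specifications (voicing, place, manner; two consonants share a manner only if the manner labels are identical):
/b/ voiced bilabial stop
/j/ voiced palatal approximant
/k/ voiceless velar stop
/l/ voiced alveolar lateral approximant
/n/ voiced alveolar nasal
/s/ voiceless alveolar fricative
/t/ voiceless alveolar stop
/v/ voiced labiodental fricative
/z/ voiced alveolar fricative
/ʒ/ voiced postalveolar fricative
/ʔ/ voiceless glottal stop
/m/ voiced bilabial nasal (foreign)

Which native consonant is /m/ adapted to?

n

/n/ is closest: same manner (nasal), place distance 3 (bilabial→alveolar), same voicing; total 3. Next closest is /b/ at distance 4.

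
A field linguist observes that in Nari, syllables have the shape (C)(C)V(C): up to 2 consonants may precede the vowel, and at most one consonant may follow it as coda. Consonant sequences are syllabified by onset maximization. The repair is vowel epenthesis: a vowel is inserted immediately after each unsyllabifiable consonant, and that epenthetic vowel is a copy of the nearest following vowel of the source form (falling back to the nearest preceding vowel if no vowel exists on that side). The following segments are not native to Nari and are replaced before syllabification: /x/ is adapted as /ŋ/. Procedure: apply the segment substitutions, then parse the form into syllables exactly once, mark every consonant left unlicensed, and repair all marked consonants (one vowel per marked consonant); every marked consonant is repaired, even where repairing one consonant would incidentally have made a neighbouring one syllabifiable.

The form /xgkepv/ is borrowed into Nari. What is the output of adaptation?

ŋegkepve

Substitution: /x/ → /ŋ/, giving /ŋgkepv/.
Syllabifying with onset maximization leaves /ŋ/, /v/ stranded (at most one coda consonant is licensed; onsets may contain at most 2 consonants).
Epenthesis after each stranded consonant: /ŋ/ → /ŋe/, /v/ → /ve/.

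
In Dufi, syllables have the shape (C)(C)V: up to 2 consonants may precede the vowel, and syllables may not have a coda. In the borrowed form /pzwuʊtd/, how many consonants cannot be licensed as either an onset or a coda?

Syllabifying with onset maximization leaves /p/, /t/, /d/ stranded (no codas are permitted; onsets may contain at most 2 consonants).

3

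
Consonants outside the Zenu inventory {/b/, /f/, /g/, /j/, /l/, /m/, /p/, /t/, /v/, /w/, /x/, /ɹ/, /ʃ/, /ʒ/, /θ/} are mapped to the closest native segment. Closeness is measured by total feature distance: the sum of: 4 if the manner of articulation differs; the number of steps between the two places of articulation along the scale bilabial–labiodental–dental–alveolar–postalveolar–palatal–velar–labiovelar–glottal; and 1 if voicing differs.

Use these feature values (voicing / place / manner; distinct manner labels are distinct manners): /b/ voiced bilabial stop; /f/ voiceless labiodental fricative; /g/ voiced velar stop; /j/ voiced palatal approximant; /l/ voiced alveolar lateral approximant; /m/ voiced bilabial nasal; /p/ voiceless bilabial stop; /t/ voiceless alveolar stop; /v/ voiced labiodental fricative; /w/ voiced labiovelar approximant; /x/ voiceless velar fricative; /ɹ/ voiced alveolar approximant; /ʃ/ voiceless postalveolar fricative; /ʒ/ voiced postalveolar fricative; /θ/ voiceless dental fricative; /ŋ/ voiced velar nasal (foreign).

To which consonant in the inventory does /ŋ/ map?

/g/ is closest: manner differs (nasal→stop, +4), place distance 0 (velar→velar), same voicing; total 4. Next closest is /j/ at distance 5.

g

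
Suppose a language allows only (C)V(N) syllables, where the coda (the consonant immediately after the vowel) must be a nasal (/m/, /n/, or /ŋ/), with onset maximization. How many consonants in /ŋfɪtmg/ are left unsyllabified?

Under (C)V(N), the unsyllabifiable consonants are /ŋ/, /t/, /m/, /g/ (only a nasal (/m/, /n/, or /ŋ/) is licensed in coda position; onsets are limited to one consonant).

4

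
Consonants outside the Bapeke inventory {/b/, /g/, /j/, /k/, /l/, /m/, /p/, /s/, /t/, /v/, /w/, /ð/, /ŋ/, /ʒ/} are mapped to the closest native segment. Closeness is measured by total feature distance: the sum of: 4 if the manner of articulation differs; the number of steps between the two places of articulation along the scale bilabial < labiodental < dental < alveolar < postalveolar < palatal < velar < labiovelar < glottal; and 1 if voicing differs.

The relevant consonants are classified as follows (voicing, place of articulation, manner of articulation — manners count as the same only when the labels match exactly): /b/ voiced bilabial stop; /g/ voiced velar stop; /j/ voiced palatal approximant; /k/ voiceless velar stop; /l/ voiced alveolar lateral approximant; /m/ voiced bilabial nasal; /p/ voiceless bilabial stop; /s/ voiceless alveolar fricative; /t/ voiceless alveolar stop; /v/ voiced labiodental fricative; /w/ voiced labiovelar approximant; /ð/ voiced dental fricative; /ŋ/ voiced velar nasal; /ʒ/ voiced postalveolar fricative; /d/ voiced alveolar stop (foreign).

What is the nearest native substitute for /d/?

t

/t/ is closest: same manner (stop), place distance 0 (alveolar→alveolar), voicing differs (+1); total 1. Next closest is /b/ at distance 3.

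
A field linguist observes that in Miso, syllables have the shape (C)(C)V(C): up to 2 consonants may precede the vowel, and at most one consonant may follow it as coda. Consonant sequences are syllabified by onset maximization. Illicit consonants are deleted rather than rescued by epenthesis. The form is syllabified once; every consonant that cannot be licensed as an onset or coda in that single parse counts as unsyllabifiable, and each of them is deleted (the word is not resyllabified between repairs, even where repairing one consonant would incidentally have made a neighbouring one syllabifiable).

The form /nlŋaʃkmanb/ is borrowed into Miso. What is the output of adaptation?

Syllabifying with onset maximization leaves /n/, /b/ stranded (at most one coda consonant is licensed; onsets may contain at most 2 consonants).
Each unlicensed consonant is deleted: /n/, /b/.

lŋaʃkman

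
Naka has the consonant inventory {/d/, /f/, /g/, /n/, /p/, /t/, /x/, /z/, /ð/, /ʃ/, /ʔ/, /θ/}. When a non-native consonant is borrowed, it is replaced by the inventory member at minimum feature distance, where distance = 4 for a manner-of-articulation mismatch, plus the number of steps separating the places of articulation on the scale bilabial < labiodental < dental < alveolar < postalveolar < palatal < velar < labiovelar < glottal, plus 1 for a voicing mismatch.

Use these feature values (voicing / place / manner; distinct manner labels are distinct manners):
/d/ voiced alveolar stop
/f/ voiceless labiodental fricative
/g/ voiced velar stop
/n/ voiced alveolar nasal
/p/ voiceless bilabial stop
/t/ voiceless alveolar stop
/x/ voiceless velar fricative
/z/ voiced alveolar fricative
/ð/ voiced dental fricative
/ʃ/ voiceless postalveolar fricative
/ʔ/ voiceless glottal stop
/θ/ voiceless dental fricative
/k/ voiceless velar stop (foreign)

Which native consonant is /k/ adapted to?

/g/ is closest: same manner (stop), place distance 0 (velar→velar), voicing differs (+1); total 1. Next closest is /ʔ/ at distance 2.

g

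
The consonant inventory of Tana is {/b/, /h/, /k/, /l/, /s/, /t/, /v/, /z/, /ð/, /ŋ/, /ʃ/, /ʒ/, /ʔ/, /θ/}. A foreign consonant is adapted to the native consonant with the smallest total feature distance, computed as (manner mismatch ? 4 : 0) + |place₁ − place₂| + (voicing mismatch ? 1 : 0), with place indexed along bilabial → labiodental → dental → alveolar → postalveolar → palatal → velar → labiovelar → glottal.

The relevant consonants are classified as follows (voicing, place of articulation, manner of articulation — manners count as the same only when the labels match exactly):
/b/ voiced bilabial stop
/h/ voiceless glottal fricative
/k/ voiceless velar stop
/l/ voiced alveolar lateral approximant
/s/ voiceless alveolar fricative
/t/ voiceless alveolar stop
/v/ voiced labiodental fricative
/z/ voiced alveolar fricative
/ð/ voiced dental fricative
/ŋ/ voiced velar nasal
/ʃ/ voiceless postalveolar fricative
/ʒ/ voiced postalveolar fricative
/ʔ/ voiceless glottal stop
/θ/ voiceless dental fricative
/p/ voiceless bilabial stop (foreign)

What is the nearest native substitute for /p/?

/b/ is closest: same manner (stop), place distance 0 (bilabial→bilabial), voicing differs (+1); total 1. Next closest is /t/ at distance 3.

b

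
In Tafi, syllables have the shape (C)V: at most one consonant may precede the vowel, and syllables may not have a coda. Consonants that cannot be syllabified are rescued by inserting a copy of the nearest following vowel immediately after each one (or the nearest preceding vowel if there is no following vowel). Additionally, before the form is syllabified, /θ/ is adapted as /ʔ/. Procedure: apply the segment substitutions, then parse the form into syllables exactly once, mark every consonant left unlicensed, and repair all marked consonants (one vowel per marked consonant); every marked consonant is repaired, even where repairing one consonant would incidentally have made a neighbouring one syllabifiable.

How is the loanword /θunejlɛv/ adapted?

ʔunejɛlɛvɛ

Substitution: /θ/ → /ʔ/, giving /ʔunejlɛv/.
Syllabifying with onset maximization leaves /j/, /v/ stranded (no codas are permitted; onsets are limited to one consonant).
Epenthesis after each stranded consonant: /j/ → /jɛ/, /v/ → /vɛ/.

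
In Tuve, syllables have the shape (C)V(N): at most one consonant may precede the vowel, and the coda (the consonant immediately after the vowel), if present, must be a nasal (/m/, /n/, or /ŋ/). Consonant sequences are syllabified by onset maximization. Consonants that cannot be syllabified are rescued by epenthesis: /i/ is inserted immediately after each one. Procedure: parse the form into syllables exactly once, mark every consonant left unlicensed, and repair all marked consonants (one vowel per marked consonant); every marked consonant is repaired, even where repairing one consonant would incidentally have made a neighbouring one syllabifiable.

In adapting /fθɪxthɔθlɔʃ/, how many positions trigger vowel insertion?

The unsyllabifiable consonants are /f/, /x/, /t/, /θ/, /ʃ/; each receives one epenthetic vowel.

5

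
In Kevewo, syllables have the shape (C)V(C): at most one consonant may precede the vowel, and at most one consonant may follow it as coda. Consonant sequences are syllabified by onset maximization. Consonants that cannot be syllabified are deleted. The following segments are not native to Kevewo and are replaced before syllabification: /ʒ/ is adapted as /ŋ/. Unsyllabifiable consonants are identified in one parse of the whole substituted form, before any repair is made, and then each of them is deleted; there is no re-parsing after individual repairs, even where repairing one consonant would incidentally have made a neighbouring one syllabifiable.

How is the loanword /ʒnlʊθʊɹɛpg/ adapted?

lʊθʊɹɛp

Substitution: /ʒ/ → /ŋ/, giving /ŋnlʊθʊɹɛpg/.
Under (C)V(C), the unsyllabifiable consonants are /ŋ/, /n/, /g/ (at most one coda consonant is licensed; onsets are limited to one consonant).
Deleting the stranded consonants removes /ŋ/, /n/, /g/.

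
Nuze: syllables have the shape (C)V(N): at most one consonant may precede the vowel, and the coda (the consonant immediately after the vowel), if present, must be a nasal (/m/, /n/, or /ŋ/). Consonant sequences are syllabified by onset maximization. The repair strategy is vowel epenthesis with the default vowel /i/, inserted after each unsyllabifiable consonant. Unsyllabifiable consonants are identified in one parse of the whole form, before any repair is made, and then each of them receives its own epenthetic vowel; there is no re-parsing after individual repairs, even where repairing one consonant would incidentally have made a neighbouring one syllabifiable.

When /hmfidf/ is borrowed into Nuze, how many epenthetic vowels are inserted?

4

The unsyllabifiable consonants are /h/, /m/, /d/, /f/; each receives one epenthetic vowel.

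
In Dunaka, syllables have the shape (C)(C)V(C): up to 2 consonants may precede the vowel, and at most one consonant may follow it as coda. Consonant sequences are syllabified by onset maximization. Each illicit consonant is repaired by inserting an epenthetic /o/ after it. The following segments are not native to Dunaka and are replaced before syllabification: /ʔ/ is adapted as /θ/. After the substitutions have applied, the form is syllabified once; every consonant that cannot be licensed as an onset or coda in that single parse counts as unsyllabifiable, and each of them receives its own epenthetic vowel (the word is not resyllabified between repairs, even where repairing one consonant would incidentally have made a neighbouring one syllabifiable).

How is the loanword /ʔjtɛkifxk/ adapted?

θojtɛkifxoko

Substitution: /ʔ/ → /θ/, giving /θjtɛkifxk/.
The consonants /θ/, /x/, /k/ cannot be parsed into a legal (C)(C)V(C) syllable (at most one coda consonant is licensed; onsets may contain at most 2 consonants).
Each unlicensed consonant becomes the onset of a new syllable: /θ/ → /θo/, /x/ → /xo/, /k/ → /ko/.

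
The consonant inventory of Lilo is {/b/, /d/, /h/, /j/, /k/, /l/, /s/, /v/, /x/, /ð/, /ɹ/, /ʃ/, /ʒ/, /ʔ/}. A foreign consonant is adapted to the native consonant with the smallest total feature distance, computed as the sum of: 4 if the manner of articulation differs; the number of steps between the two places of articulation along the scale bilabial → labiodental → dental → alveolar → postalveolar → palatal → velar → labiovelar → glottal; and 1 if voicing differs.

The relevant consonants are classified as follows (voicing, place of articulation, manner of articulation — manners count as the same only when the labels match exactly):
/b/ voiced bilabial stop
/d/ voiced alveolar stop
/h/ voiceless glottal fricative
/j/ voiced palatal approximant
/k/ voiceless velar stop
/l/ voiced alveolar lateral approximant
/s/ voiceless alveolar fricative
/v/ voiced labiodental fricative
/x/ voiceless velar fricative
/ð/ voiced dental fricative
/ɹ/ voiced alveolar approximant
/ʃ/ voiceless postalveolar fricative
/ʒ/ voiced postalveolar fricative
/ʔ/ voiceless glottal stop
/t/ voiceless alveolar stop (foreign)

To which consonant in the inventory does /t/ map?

/d/ is closest: same manner (stop), place distance 0 (alveolar→alveolar), voicing differs (+1); total 1. Next closest is /k/ at distance 3.

d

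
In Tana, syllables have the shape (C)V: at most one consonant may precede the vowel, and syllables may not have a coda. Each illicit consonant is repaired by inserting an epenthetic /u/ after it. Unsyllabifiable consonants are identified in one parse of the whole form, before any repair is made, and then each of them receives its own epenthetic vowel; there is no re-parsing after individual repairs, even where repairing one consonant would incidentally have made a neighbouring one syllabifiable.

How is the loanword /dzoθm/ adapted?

The consonants /d/, /θ/, /m/ cannot be parsed into a legal (C)V syllable (no codas are permitted; onsets are limited to one consonant).
Epenthesis after each stranded consonant: /d/ → /du/, /θ/ → /θu/, /m/ → /mu/.

duzoθumu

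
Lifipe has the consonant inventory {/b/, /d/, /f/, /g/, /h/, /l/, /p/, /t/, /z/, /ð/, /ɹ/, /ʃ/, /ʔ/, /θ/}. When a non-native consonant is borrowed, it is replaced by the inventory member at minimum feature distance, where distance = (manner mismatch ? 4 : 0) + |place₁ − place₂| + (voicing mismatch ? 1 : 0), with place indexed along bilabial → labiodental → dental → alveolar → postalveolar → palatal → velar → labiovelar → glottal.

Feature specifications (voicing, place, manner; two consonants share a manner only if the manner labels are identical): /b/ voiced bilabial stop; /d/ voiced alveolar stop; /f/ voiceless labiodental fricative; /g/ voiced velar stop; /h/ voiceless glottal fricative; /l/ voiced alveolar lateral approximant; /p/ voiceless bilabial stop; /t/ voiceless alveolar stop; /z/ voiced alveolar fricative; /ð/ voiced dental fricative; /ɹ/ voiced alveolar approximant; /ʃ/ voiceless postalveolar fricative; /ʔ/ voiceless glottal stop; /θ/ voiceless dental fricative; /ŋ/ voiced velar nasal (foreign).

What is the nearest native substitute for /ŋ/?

/g/ is closest: manner differs (nasal→stop, +4), place distance 0 (velar→velar), same voicing; total 4. Next closest is /d/ at distance 7.

g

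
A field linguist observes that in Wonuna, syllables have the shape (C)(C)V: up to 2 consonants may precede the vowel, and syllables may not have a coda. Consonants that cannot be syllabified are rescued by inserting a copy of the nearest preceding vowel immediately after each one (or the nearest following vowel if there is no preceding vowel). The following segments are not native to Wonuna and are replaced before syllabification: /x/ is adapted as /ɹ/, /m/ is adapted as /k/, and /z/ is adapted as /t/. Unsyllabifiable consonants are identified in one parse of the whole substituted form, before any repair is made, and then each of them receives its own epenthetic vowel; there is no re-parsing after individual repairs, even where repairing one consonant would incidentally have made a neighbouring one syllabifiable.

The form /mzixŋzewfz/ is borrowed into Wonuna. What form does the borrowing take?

ktiɹiŋtewefete

Substitution: /m/ → /k/, /z/ → /t/, /x/ → /ɹ/, giving /ktiɹŋtewft/.
Under (C)(C)V, the unsyllabifiable consonants are /ɹ/, /w/, /f/, /t/ (no codas are permitted; onsets may contain at most 2 consonants).
Inserting the epenthetic vowel yields /ɹ/ → /ɹi/, /w/ → /we/, /f/ → /fe/, /t/ → /te/.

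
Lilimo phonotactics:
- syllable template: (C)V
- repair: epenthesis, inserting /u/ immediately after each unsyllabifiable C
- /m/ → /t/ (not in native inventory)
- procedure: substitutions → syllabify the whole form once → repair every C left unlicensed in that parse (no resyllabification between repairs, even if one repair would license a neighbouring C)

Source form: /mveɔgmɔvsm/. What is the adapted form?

tuveɔgutɔvusutu

Substitution: /m/ → /t/, giving /tveɔgtɔvst/.
The consonants /t/, /g/, /v/, /s/, /t/ cannot be parsed into a legal (C)V syllable (no codas are permitted; onsets are limited to one consonant).
Each unlicensed consonant becomes the onset of a new syllable: /t/ → /tu/, /g/ → /gu/, /v/ → /vu/, /s/ → /su/, /t/ → /tu/.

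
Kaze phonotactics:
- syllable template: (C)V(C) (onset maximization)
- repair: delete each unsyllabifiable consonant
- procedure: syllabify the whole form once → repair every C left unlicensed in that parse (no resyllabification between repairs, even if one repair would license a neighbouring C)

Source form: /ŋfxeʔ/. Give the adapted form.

xeʔ

The consonants /ŋ/, /f/ cannot be parsed into a legal (C)V(C) syllable (at most one coda consonant is licensed; onsets are limited to one consonant).
Deletion applies to /ŋ/, /f/.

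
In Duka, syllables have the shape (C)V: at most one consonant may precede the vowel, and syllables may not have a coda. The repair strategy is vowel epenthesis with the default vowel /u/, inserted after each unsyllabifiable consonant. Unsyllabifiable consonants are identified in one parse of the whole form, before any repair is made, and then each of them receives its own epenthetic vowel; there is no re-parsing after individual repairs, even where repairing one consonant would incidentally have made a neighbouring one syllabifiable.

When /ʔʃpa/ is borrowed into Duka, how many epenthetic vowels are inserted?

2

The unsyllabifiable consonants are /ʔ/, /ʃ/; each receives one epenthetic vowel.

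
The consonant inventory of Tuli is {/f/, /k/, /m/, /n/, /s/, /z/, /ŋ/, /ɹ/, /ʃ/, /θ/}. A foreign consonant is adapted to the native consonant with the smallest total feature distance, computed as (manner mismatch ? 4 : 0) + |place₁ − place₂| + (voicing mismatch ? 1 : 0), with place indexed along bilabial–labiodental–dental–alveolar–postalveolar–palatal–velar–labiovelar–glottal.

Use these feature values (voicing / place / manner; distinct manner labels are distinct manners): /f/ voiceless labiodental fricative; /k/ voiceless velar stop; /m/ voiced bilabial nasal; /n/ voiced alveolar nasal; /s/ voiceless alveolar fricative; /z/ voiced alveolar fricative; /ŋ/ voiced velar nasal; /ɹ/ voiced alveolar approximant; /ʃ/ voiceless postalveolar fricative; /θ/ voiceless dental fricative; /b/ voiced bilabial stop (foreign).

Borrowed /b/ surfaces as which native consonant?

m

/m/ is closest: manner differs (stop→nasal, +4), place distance 0 (bilabial→bilabial), same voicing; total 4. Next closest is /f/ at distance 6.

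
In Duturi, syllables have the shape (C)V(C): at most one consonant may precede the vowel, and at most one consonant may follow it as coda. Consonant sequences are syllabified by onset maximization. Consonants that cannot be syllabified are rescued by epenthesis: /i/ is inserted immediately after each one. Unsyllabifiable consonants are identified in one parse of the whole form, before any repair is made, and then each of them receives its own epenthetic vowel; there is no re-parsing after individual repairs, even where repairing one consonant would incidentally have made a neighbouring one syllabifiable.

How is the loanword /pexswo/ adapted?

Under (C)V(C), the unsyllabifiable consonants are /s/ (at most one coda consonant is licensed; onsets are limited to one consonant).
Epenthesis after each stranded consonant: /s/ → /si/.

pexsiwo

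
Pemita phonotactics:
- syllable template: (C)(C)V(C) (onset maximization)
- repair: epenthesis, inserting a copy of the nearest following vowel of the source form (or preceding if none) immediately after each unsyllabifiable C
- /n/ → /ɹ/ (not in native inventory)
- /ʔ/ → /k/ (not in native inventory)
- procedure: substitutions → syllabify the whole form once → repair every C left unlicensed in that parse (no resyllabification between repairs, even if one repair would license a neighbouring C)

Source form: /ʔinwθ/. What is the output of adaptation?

Substitution: /ʔ/ → /k/, /n/ → /ɹ/, giving /kiɹwθ/.
The consonants /w/, /θ/ cannot be parsed into a legal (C)(C)V(C) syllable (at most one coda consonant is licensed; onsets may contain at most 2 consonants).
Epenthesis after each stranded consonant: /w/ → /wi/, /θ/ → /θi/.

kiɹwiθi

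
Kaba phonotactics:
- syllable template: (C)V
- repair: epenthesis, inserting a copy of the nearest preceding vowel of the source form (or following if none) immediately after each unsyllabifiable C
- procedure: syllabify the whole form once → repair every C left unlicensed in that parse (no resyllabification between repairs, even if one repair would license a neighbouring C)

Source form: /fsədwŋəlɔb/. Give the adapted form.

Syllabifying with onset maximization leaves /f/, /d/, /w/, /b/ stranded (no codas are permitted; onsets are limited to one consonant).
Inserting the epenthetic vowel yields /f/ → /fə/, /d/ → /də/, /w/ → /wə/, /b/ → /bɔ/.

fəsədəwəŋəlɔbɔ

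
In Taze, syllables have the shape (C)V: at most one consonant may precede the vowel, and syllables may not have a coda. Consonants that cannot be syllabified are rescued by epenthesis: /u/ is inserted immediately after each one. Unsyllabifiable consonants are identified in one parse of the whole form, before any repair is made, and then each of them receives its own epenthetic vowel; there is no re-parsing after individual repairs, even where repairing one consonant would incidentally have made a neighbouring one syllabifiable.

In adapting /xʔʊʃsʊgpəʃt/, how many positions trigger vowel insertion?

The unsyllabifiable consonants are /x/, /ʃ/, /g/, /ʃ/, /t/; each receives one epenthetic vowel.

5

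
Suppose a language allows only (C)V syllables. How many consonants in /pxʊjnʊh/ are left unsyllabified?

Under (C)V, the unsyllabifiable consonants are /p/, /j/, /h/ (no codas are permitted; onsets are limited to one consonant).

3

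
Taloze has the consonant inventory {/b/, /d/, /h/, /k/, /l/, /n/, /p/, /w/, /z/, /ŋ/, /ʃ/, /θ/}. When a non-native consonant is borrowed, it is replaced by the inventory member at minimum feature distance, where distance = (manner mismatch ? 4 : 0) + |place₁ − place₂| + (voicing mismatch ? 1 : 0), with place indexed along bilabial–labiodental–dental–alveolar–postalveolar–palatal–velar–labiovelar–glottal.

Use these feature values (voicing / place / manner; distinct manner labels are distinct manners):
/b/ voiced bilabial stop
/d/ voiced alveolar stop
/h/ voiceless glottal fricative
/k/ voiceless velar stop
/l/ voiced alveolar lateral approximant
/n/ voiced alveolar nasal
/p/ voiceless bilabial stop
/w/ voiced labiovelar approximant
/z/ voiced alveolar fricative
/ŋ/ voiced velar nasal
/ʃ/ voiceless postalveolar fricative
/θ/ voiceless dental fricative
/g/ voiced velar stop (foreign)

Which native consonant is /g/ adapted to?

k

/k/ is closest: same manner (stop), place distance 0 (velar→velar), voicing differs (+1); total 1. Next closest is /d/ at distance 3.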